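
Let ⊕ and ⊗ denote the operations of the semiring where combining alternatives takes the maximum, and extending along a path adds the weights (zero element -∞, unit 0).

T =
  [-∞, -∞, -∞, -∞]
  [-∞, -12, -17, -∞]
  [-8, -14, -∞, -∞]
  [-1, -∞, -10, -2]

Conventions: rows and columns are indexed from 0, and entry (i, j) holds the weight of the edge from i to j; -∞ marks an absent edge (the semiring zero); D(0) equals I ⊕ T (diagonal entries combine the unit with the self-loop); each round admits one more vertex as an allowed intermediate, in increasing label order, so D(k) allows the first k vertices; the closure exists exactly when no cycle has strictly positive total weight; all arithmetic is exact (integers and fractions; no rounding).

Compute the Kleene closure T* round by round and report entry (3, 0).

D(0):
  [0, -∞, -∞, -∞]
  [-∞, 0, -17, -∞]
  [-8, -14, 0, -∞]
  [-1, -∞, -10, 0]
D(1):
  [0, -∞, -∞, -∞]
  [-∞, 0, -17, -∞]
  [-8, -14, 0, -∞]
  [-1, -∞, -10, 0]
D(2):
  [0, -∞, -∞, -∞]
  [-∞, 0, -17, -∞]
  [-8, -14, 0, -∞]
  [-1, -∞, -10, 0]
D(3):
  [0, -∞, -∞, -∞]
  [-25, 0, -17, -∞]
  [-8, -14, 0, -∞]
  [-1, -24, -10, 0]
D(4):
  [0, -∞, -∞, -∞]
  [-25, 0, -17, -∞]
  [-8, -14, 0, -∞]
  [-1, -24, -10, 0]
Answer: T*[3][0] = -1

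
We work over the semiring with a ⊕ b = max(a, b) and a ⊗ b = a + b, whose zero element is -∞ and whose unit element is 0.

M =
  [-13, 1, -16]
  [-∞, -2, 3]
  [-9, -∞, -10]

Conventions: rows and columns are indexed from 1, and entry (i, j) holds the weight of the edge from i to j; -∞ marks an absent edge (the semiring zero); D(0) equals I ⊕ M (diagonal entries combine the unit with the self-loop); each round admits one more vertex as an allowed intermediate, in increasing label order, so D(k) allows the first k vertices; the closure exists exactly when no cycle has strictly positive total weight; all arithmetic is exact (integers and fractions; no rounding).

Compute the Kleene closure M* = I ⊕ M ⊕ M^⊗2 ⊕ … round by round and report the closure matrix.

D(0):
  [0, 1, -16]
  [-∞, 0, 3]
  [-9, -∞, 0]
D(1):
  [0, 1, -16]
  [-∞, 0, 3]
  [-9, -8, 0]
D(2):
  [0, 1, 4]
  [-∞, 0, 3]
  [-9, -8, 0]
D(3):
  [0, 1, 4]
  [-6, 0, 3]
  [-9, -8, 0]
Answer: M* = [[0, 1, 4], [-6, 0, 3], [-9, -8, 0]]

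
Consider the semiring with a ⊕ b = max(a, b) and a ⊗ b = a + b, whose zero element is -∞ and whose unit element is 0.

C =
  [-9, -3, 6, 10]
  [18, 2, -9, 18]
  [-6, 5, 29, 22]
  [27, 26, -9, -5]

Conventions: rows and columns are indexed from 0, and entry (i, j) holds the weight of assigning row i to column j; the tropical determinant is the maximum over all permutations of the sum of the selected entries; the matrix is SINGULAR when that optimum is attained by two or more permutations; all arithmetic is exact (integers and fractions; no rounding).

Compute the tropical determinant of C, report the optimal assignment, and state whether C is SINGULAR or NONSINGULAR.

σ = (0, 1, 2, 3): (-9) + 2 + 29 + (-5) = 17
σ = (0, 1, 3, 2): (-9) + 2 + 22 + (-9) = 6
σ = (0, 2, 1, 3): (-9) + (-9) + 5 + (-5) = -18
σ = (0, 2, 3, 1): (-9) + (-9) + 22 + 26 = 30
σ = (0, 3, 1, 2): (-9) + 18 + 5 + (-9) = 5
σ = (0, 3, 2, 1): (-9) + 18 + 29 + 26 = 64
σ = (1, 0, 2, 3): (-3) + 18 + 29 + (-5) = 39
σ = (1, 0, 3, 2): (-3) + 18 + 22 + (-9) = 28
σ = (1, 2, 0, 3): (-3) + (-9) + (-6) + (-5) = -23
σ = (1, 2, 3, 0): (-3) + (-9) + 22 + 27 = 37
σ = (1, 3, 0, 2): (-3) + 18 + (-6) + (-9) = 0
σ = (1, 3, 2, 0): (-3) + 18 + 29 + 27 = 71
σ = (2, 0, 1, 3): 6 + 18 + 5 + (-5) = 24
σ = (2, 0, 3, 1): 6 + 18 + 22 + 26 = 72
σ = (2, 1, 0, 3): 6 + 2 + (-6) + (-5) = -3
σ = (2, 1, 3, 0): 6 + 2 + 22 + 27 = 57
σ = (2, 3, 0, 1): 6 + 18 + (-6) + 26 = 44
σ = (2, 3, 1, 0): 6 + 18 + 5 + 27 = 56
σ = (3, 0, 1, 2): 10 + 18 + 5 + (-9) = 24
σ = (3, 0, 2, 1): 10 + 18 + 29 + 26 = 83
σ = (3, 1, 0, 2): 10 + 2 + (-6) + (-9) = -3
σ = (3, 1, 2, 0): 10 + 2 + 29 + 27 = 68
σ = (3, 2, 0, 1): 10 + (-9) + (-6) + 26 = 21
σ = (3, 2, 1, 0): 10 + (-9) + 5 + 27 = 33
Optimal value attained by: σ = (3, 0, 2, 1).
Answer: det⊕(C) = 83; verdict: NONSINGULAR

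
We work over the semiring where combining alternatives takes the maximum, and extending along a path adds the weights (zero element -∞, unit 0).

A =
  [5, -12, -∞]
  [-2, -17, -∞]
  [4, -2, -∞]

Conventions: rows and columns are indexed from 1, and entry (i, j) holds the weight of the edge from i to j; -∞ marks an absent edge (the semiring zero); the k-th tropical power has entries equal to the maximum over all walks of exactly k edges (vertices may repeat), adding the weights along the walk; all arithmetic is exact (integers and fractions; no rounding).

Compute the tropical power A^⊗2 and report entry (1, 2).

A^⊗2:
  [10, -7, -∞]
  [3, -14, -∞]
  [9, -8, -∞]
Key observation: the optimum is the walk 1->1->2, with weight 5 + (-12) = -7.
Optimal value attained by: walk 1->1->2.
Answer: (A^⊗2)[1][2] = -7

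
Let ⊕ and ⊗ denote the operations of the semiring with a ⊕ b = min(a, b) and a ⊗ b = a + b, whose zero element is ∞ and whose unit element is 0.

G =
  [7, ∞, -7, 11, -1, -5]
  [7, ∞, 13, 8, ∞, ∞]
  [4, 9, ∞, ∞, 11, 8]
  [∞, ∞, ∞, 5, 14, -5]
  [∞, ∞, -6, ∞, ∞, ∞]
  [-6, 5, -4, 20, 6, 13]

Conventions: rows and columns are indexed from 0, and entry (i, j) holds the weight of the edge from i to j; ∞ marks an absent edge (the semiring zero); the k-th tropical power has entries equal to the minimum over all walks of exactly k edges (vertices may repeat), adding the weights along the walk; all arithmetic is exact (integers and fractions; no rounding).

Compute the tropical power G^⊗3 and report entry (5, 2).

G^⊗2:
  [-11, 0, -9, 15, 1, 1]
  [14, 22, 0, 13, 6, 2]
  [2, 13, -3, 15, 3, -1]
  [-11, 0, -9, 10, 1, 0]
  [-2, 3, ∞, ∞, 5, 2]
  [0, 5, -13, 5, -7, -11]
G^⊗3:
  [-5, 0, -18, 0, -12, -16]
  [-4, 7, -2, 18, 8, 8]
  [-7, 4, -5, 13, 1, -3]
  [-6, 0, -18, 0, -12, -16]
  [-4, 7, -9, 9, -3, -7]
  [-17, -6, -15, 9, -5, -5]
Key observation: the optimum is the walk 5->0->5->2, with weight (-6) + (-5) + (-4) = -15.
Optimal value attained by: walk 5->0->5->2.
Answer: (G^⊗3)[5][2] = -15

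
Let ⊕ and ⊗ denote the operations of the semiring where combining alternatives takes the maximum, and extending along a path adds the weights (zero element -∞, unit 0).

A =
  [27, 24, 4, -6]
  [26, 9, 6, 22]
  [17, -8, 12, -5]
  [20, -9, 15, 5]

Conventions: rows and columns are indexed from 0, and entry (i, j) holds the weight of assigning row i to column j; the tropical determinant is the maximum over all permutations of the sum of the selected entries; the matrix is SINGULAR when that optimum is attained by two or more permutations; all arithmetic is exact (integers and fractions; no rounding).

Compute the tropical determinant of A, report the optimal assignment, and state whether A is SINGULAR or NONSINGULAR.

σ = (0, 1, 2, 3): 27 + 9 + 12 + 5 = 53
σ = (0, 1, 3, 2): 27 + 9 + (-5) + 15 = 46
σ = (0, 2, 1, 3): 27 + 6 + (-8) + 5 = 30
σ = (0, 2, 3, 1): 27 + 6 + (-5) + (-9) = 19
σ = (0, 3, 1, 2): 27 + 22 + (-8) + 15 = 56
σ = (0, 3, 2, 1): 27 + 22 + 12 + (-9) = 52
σ = (1, 0, 2, 3): 24 + 26 + 12 + 5 = 67
σ = (1, 0, 3, 2): 24 + 26 + (-5) + 15 = 60
σ = (1, 2, 0, 3): 24 + 6 + 17 + 5 = 52
σ = (1, 2, 3, 0): 24 + 6 + (-5) + 20 = 45
σ = (1, 3, 0, 2): 24 + 22 + 17 + 15 = 78
σ = (1, 3, 2, 0): 24 + 22 + 12 + 20 = 78
σ = (2, 0, 1, 3): 4 + 26 + (-8) + 5 = 27
σ = (2, 0, 3, 1): 4 + 26 + (-5) + (-9) = 16
σ = (2, 1, 0, 3): 4 + 9 + 17 + 5 = 35
σ = (2, 1, 3, 0): 4 + 9 + (-5) + 20 = 28
σ = (2, 3, 0, 1): 4 + 22 + 17 + (-9) = 34
σ = (2, 3, 1, 0): 4 + 22 + (-8) + 20 = 38
σ = (3, 0, 1, 2): (-6) + 26 + (-8) + 15 = 27
σ = (3, 0, 2, 1): (-6) + 26 + 12 + (-9) = 23
σ = (3, 1, 0, 2): (-6) + 9 + 17 + 15 = 35
σ = (3, 1, 2, 0): (-6) + 9 + 12 + 20 = 35
σ = (3, 2, 0, 1): (-6) + 6 + 17 + (-9) = 8
σ = (3, 2, 1, 0): (-6) + 6 + (-8) + 20 = 12
Optimal value attained by: σ = (1, 3, 0, 2).
Answer: det⊕(A) = 78; verdict: SINGULAR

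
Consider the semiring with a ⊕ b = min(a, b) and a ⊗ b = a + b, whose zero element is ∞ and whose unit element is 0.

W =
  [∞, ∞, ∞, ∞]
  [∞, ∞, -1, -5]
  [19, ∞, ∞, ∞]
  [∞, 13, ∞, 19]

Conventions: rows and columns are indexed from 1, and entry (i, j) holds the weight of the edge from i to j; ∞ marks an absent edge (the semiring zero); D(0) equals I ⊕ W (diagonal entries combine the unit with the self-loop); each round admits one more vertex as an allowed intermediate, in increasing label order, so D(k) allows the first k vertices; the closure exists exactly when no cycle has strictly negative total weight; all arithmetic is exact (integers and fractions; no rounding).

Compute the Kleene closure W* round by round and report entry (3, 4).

D(0):
  [0, ∞, ∞, ∞]
  [∞, 0, -1, -5]
  [19, ∞, 0, ∞]
  [∞, 13, ∞, 0]
D(1):
  [0, ∞, ∞, ∞]
  [∞, 0, -1, -5]
  [19, ∞, 0, ∞]
  [∞, 13, ∞, 0]
D(2):
  [0, ∞, ∞, ∞]
  [∞, 0, -1, -5]
  [19, ∞, 0, ∞]
  [∞, 13, 12, 0]
D(3):
  [0, ∞, ∞, ∞]
  [18, 0, -1, -5]
  [19, ∞, 0, ∞]
  [31, 13, 12, 0]
D(4):
  [0, ∞, ∞, ∞]
  [18, 0, -1, -5]
  [19, ∞, 0, ∞]
  [31, 13, 12, 0]
Answer: W*[3][4] = ∞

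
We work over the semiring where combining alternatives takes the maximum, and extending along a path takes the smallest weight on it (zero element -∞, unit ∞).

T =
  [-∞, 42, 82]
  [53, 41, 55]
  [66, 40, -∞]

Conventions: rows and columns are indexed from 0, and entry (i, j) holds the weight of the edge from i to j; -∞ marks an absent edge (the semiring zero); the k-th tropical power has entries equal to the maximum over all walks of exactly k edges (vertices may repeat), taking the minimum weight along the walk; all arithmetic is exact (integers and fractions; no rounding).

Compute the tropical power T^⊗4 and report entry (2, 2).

T^⊗2:
  [66, 41, 42]
  [55, 42, 53]
  [40, 42, 66]
T^⊗3:
  [42, 42, 66]
  [53, 42, 55]
  [66, 41, 42]
T^⊗4:
  [66, 42, 42]
  [55, 42, 53]
  [42, 42, 66]
Key observation: the optimum is the walk 2->0->2->0->2, with weight 66 min 82 min 66 min 82 = 66.
Optimal value attained by: walk 2->0->2->0->2.
Answer: (T^⊗4)[2][2] = 66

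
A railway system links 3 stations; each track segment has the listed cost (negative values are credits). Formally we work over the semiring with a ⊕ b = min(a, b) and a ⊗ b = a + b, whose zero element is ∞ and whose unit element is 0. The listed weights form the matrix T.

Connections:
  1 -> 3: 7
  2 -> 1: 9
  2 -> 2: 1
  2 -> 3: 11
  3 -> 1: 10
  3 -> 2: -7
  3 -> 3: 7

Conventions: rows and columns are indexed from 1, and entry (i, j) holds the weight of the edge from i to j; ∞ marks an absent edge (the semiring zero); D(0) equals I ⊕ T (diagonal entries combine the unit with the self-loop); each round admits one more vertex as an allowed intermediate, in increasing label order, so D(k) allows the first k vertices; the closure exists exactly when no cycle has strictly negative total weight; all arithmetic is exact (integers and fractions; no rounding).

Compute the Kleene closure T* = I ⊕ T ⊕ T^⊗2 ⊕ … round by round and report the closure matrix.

D(0):
  [0, ∞, 7]
  [9, 0, 11]
  [10, -7, 0]
D(1):
  [0, ∞, 7]
  [9, 0, 11]
  [10, -7, 0]
D(2):
  [0, ∞, 7]
  [9, 0, 11]
  [2, -7, 0]
D(3):
  [0, 0, 7]
  [9, 0, 11]
  [2, -7, 0]
Answer: T* = [[0, 0, 7], [9, 0, 11], [2, -7, 0]]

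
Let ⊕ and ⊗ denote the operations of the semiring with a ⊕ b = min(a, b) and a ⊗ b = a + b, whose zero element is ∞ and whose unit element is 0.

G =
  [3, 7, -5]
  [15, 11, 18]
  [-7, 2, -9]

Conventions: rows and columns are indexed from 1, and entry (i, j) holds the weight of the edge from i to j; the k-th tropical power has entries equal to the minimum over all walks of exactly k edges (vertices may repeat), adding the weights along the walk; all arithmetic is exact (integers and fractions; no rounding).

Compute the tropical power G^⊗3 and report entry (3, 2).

G^⊗2:
  [-12, -3, -14]
  [11, 20, 9]
  [-16, -7, -18]
G^⊗3:
  [-21, -12, -23]
  [2, 11, 0]
  [-25, -16, -27]
Key observation: the optimum is the walk 3->3->3->2, with weight (-9) + (-9) + 2 = -16.
Optimal value attained by: walk 3->3->3->2.
Answer: (G^⊗3)[3][2] = -16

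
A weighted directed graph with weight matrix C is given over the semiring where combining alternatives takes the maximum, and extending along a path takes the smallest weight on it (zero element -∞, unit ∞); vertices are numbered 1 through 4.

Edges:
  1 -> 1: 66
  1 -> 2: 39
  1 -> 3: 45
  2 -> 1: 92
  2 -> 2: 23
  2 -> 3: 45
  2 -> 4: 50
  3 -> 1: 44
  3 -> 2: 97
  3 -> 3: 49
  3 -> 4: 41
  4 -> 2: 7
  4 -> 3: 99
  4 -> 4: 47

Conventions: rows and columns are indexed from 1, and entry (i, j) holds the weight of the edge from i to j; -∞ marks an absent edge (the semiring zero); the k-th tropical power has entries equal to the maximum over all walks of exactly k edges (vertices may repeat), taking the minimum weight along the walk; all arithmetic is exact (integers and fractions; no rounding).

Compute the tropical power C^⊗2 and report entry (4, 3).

C^⊗2:
  [66, 45, 45, 41]
  [66, 45, 50, 47]
  [92, 49, 49, 50]
  [44, 97, 49, 47]
Key observation: the optimum is the walk 4->3->3, with weight 99 min 49 = 49.
Optimal value attained by: walk 4->3->3.
Answer: (C^⊗2)[4][3] = 49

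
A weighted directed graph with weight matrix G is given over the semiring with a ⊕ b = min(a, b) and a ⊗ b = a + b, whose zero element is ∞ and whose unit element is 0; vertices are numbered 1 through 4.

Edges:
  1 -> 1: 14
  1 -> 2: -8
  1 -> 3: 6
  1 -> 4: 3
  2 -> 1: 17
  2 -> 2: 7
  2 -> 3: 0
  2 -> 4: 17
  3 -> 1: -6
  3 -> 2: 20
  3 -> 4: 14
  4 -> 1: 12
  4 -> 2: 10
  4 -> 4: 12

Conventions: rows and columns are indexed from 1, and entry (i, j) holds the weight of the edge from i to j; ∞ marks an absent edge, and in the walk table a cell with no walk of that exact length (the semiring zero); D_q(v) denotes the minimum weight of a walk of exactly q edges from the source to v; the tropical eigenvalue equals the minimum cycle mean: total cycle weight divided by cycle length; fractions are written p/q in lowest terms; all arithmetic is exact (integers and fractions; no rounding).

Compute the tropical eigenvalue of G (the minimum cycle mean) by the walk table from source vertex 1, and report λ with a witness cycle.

q=0: [0, ∞, ∞, ∞]
q=1: [14, -8, 6, 3]
q=2: [0, -1, -8, 9]
q=3: [-14, -8, -1, 3]
q=4: [-7, -22, -8, -11]
Optimal cycle mean attained by: cycle 1->2->3->1, total (-8) + 0 + (-6), length 3.
Answer: λ = -14/3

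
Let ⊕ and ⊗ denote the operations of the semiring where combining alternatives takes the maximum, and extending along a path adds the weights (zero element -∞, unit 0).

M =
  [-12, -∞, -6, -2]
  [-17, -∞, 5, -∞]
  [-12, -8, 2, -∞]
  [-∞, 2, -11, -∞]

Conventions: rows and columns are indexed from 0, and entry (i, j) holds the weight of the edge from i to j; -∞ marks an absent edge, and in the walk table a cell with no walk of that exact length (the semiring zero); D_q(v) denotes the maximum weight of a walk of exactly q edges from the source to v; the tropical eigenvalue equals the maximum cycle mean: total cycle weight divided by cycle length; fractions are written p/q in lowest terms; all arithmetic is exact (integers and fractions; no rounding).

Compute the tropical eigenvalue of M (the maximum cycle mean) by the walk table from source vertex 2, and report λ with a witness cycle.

q=0: [-∞, -∞, 0, -∞]
q=1: [-12, -8, 2, -∞]
q=2: [-10, -6, 4, -14]
q=3: [-8, -4, 6, -12]
q=4: [-6, -2, 8, -10]
Optimal cycle mean attained by: cycle 2->2, total 2, length 1.
Answer: λ = 2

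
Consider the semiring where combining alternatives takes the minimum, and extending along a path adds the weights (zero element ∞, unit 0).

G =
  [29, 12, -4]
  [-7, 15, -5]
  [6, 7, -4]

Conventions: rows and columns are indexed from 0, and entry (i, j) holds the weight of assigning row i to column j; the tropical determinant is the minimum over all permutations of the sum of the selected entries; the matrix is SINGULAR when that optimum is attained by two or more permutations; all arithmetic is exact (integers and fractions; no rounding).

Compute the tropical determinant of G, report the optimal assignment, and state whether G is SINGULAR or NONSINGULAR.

σ = (0, 1, 2): 29 + 15 + (-4) = 40
σ = (0, 2, 1): 29 + (-5) + 7 = 31
σ = (1, 0, 2): 12 + (-7) + (-4) = 1
σ = (1, 2, 0): 12 + (-5) + 6 = 13
σ = (2, 0, 1): (-4) + (-7) + 7 = -4
σ = (2, 1, 0): (-4) + 15 + 6 = 17
Optimal value attained by: σ = (2, 0, 1).
Answer: det⊕(G) = -4; verdict: NONSINGULAR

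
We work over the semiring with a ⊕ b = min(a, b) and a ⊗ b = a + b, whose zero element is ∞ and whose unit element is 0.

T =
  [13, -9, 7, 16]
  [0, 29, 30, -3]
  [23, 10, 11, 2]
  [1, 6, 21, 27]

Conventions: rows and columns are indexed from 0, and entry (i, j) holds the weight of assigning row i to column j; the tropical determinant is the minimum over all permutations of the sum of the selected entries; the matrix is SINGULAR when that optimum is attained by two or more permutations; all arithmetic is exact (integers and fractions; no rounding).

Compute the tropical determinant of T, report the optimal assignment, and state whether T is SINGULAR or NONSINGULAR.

σ = (0, 1, 2, 3): 13 + 29 + 11 + 27 = 80
σ = (0, 1, 3, 2): 13 + 29 + 2 + 21 = 65
σ = (0, 2, 1, 3): 13 + 30 + 10 + 27 = 80
σ = (0, 2, 3, 1): 13 + 30 + 2 + 6 = 51
σ = (0, 3, 1, 2): 13 + (-3) + 10 + 21 = 41
σ = (0, 3, 2, 1): 13 + (-3) + 11 + 6 = 27
σ = (1, 0, 2, 3): (-9) + 0 + 11 + 27 = 29
σ = (1, 0, 3, 2): (-9) + 0 + 2 + 21 = 14
σ = (1, 2, 0, 3): (-9) + 30 + 23 + 27 = 71
σ = (1, 2, 3, 0): (-9) + 30 + 2 + 1 = 24
σ = (1, 3, 0, 2): (-9) + (-3) + 23 + 21 = 32
σ = (1, 3, 2, 0): (-9) + (-3) + 11 + 1 = 0
σ = (2, 0, 1, 3): 7 + 0 + 10 + 27 = 44
σ = (2, 0, 3, 1): 7 + 0 + 2 + 6 = 15
σ = (2, 1, 0, 3): 7 + 29 + 23 + 27 = 86
σ = (2, 1, 3, 0): 7 + 29 + 2 + 1 = 39
σ = (2, 3, 0, 1): 7 + (-3) + 23 + 6 = 33
σ = (2, 3, 1, 0): 7 + (-3) + 10 + 1 = 15
σ = (3, 0, 1, 2): 16 + 0 + 10 + 21 = 47
σ = (3, 0, 2, 1): 16 + 0 + 11 + 6 = 33
σ = (3, 1, 0, 2): 16 + 29 + 23 + 21 = 89
σ = (3, 1, 2, 0): 16 + 29 + 11 + 1 = 57
σ = (3, 2, 0, 1): 16 + 30 + 23 + 6 = 75
σ = (3, 2, 1, 0): 16 + 30 + 10 + 1 = 57
Optimal value attained by: σ = (1, 3, 2, 0).
Answer: det⊕(T) = 0; verdict: NONSINGULAR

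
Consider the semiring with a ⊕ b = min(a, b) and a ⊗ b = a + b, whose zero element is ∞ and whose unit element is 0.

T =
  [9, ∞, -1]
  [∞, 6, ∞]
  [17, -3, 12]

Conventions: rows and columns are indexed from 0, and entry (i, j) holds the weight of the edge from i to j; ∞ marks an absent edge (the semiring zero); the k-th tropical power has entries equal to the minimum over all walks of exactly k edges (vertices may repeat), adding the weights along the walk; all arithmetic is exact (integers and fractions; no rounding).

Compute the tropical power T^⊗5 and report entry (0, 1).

T^⊗2:
  [16, -4, 8]
  [∞, 12, ∞]
  [26, 3, 16]
T^⊗3:
  [25, 2, 15]
  [∞, 18, ∞]
  [33, 9, 25]
T^⊗4:
  [32, 8, 24]
  [∞, 24, ∞]
  [42, 15, 32]
T^⊗5:
  [41, 14, 31]
  [∞, 30, ∞]
  [49, 21, 41]
Key observation: the optimum is the walk 0->2->1->1->1->1, with weight (-1) + (-3) + 6 + 6 + 6 = 14.
Optimal value attained by: walk 0->2->1->1->1->1.
Answer: (T^⊗5)[0][1] = 14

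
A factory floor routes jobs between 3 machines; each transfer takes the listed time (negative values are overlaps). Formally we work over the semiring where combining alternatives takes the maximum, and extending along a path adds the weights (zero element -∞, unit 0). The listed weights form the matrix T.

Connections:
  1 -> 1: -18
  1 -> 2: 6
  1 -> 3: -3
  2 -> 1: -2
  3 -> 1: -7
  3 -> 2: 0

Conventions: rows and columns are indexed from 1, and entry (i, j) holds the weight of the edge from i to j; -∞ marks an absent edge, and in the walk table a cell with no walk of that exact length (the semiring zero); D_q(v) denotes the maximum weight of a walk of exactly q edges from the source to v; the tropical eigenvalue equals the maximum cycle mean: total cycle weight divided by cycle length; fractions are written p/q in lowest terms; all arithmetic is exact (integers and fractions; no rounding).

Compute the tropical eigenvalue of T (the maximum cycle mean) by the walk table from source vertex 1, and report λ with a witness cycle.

q=0: [0, -∞, -∞]
q=1: [-18, 6, -3]
q=2: [4, -3, -21]
q=3: [-5, 10, 1]
Optimal cycle mean attained by: cycle 1->2->1, total 6 + (-2), length 2.
Answer: λ = 2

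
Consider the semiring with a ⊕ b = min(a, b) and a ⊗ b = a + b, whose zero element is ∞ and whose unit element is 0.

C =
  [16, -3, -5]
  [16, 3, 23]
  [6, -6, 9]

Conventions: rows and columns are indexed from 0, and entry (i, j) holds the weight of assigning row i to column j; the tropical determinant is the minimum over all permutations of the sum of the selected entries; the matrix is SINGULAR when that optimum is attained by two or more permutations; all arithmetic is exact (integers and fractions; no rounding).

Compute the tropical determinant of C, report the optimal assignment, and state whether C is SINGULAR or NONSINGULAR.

σ = (0, 1, 2): 16 + 3 + 9 = 28
σ = (0, 2, 1): 16 + 23 + (-6) = 33
σ = (1, 0, 2): (-3) + 16 + 9 = 22
σ = (1, 2, 0): (-3) + 23 + 6 = 26
σ = (2, 0, 1): (-5) + 16 + (-6) = 5
σ = (2, 1, 0): (-5) + 3 + 6 = 4
Optimal value attained by: σ = (2, 1, 0).
Answer: det⊕(C) = 4; verdict: NONSINGULAR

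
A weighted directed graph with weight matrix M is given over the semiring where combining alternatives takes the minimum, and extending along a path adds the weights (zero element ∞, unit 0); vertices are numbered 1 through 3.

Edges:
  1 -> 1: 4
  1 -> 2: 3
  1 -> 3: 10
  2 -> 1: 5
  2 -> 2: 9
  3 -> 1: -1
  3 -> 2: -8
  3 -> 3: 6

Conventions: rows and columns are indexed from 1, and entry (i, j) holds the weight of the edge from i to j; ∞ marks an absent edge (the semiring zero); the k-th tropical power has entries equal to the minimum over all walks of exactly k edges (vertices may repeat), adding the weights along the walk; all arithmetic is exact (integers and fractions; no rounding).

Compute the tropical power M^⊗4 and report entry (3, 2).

M^⊗2:
  [8, 2, 14]
  [9, 8, 15]
  [-3, -2, 9]
M^⊗3:
  [7, 6, 18]
  [13, 7, 19]
  [1, 0, 7]
M^⊗4:
  [11, 10, 17]
  [12, 11, 23]
  [5, -1, 11]
Key observation: the optimum is the walk 3->2->1->3->2, with weight (-8) + 5 + 10 + (-8) = -1.
Optimal value attained by: walk 3->2->1->3->2.
Answer: (M^⊗4)[3][2] = -1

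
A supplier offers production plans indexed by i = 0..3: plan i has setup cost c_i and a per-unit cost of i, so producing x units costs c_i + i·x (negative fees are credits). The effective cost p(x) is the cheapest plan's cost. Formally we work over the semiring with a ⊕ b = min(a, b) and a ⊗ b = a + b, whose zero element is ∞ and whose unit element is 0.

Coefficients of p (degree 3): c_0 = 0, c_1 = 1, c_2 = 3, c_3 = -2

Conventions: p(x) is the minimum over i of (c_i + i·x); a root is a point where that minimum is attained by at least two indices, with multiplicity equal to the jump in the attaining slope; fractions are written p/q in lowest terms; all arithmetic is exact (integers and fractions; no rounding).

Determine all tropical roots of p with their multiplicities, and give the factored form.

hull edge (i=0, c=0) to (i=3, c=-2): slope -2/3, span 3
Factored form: p(x) = -2 ⊗ (x ⊕ 2/3) ⊗ (x ⊕ 2/3) ⊗ (x ⊕ 2/3)
Answer: roots = 2/3 (mult 3)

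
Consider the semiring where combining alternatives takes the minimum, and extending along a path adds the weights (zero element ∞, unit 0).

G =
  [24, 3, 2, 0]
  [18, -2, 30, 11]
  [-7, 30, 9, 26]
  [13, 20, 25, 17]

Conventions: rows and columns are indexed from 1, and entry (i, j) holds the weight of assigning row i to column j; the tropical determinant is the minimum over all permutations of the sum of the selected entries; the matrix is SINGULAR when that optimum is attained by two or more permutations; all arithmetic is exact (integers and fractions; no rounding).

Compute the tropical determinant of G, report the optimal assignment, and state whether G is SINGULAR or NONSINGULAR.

σ = (1, 2, 3, 4): 24 + (-2) + 9 + 17 = 48
σ = (1, 2, 4, 3): 24 + (-2) + 26 + 25 = 73
σ = (1, 3, 2, 4): 24 + 30 + 30 + 17 = 101
σ = (1, 3, 4, 2): 24 + 30 + 26 + 20 = 100
σ = (1, 4, 2, 3): 24 + 11 + 30 + 25 = 90
σ = (1, 4, 3, 2): 24 + 11 + 9 + 20 = 64
σ = (2, 1, 3, 4): 3 + 18 + 9 + 17 = 47
σ = (2, 1, 4, 3): 3 + 18 + 26 + 25 = 72
σ = (2, 3, 1, 4): 3 + 30 + (-7) + 17 = 43
σ = (2, 3, 4, 1): 3 + 30 + 26 + 13 = 72
σ = (2, 4, 1, 3): 3 + 11 + (-7) + 25 = 32
σ = (2, 4, 3, 1): 3 + 11 + 9 + 13 = 36
σ = (3, 1, 2, 4): 2 + 18 + 30 + 17 = 67
σ = (3, 1, 4, 2): 2 + 18 + 26 + 20 = 66
σ = (3, 2, 1, 4): 2 + (-2) + (-7) + 17 = 10
σ = (3, 2, 4, 1): 2 + (-2) + 26 + 13 = 39
σ = (3, 4, 1, 2): 2 + 11 + (-7) + 20 = 26
σ = (3, 4, 2, 1): 2 + 11 + 30 + 13 = 56
σ = (4, 1, 2, 3): 0 + 18 + 30 + 25 = 73
σ = (4, 1, 3, 2): 0 + 18 + 9 + 20 = 47
σ = (4, 2, 1, 3): 0 + (-2) + (-7) + 25 = 16
σ = (4, 2, 3, 1): 0 + (-2) + 9 + 13 = 20
σ = (4, 3, 1, 2): 0 + 30 + (-7) + 20 = 43
σ = (4, 3, 2, 1): 0 + 30 + 30 + 13 = 73
Optimal value attained by: σ = (3, 2, 1, 4).
Answer: det⊕(G) = 10; verdict: NONSINGULAR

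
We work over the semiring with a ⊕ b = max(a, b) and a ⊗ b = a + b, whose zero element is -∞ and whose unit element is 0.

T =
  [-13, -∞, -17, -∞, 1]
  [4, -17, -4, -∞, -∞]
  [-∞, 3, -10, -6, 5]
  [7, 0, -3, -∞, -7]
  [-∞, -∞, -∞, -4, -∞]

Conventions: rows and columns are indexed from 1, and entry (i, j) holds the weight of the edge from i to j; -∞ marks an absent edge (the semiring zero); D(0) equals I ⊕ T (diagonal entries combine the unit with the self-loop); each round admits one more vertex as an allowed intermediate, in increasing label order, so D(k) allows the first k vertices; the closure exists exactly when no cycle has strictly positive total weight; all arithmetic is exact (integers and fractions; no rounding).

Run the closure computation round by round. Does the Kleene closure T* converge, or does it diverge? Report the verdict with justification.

D(0):
  [0, -∞, -17, -∞, 1]
  [4, 0, -4, -∞, -∞]
  [-∞, 3, 0, -6, 5]
  [7, 0, -3, 0, -7]
  [-∞, -∞, -∞, -4, 0]
D(1):
  [0, -∞, -17, -∞, 1]
  [4, 0, -4, -∞, 5]
  [-∞, 3, 0, -6, 5]
  [7, 0, -3, 0, 8]
  [-∞, -∞, -∞, -4, 0]
D(2):
  [0, -∞, -17, -∞, 1]
  [4, 0, -4, -∞, 5]
  [7, 3, 0, -6, 8]
  [7, 0, -3, 0, 8]
  [-∞, -∞, -∞, -4, 0]
D(3):
  [0, -14, -17, -23, 1]
  [4, 0, -4, -10, 5]
  [7, 3, 0, -6, 8]
  [7, 0, -3, 0, 8]
  [-∞, -∞, -∞, -4, 0]
Detection: at round 4, diagonal entry (5, 5) turns strictly positive.
Key observation: the cycle 5->4->1->5 has total weight (-4) + 7 + 1, which is strictly positive.
Answer: DIVERGES — positive cycle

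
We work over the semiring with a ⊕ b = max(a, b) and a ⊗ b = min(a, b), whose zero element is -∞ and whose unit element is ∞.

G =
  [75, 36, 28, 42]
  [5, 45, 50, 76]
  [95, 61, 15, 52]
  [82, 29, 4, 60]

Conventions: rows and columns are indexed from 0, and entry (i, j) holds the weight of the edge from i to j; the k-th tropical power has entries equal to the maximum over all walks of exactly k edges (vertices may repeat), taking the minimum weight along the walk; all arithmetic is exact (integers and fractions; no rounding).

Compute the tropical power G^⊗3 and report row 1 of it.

G^⊗2:
  [75, 36, 36, 42]
  [76, 50, 45, 60]
  [75, 45, 50, 61]
  [75, 36, 29, 60]
G^⊗3:
  [75, 36, 36, 42]
  [75, 45, 50, 60]
  [75, 50, 45, 60]
  [75, 36, 36, 60]
Answer: row 1 of G^⊗3 = [75, 45, 50, 60]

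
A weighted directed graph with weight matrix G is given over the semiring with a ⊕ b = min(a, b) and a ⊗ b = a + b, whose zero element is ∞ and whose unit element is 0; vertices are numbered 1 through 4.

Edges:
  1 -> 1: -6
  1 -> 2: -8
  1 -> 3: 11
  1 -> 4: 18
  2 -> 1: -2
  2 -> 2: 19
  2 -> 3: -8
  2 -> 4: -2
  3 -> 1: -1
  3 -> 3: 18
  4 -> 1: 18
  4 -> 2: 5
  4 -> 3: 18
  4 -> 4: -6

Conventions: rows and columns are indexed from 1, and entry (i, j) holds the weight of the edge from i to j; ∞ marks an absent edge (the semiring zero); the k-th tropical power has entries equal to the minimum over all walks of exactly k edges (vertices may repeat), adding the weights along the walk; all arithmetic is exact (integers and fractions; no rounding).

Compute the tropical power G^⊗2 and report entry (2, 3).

G^⊗2:
  [-12, -14, -16, -10]
  [-9, -10, 9, -8]
  [-7, -9, 10, 17]
  [3, -1, -3, -12]
Key observation: the optimum is the walk 2->1->3, with weight (-2) + 11 = 9.
Optimal value attained by: walk 2->1->3.
Answer: (G^⊗2)[2][3] = 9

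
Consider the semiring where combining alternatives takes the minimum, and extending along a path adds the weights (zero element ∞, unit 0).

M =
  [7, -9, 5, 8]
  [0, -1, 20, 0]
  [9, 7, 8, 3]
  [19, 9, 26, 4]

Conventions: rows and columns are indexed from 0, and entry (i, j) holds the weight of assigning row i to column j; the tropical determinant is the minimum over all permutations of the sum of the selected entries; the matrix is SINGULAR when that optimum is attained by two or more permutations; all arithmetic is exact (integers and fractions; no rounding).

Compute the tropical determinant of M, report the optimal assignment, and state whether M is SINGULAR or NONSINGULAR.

σ = (0, 1, 2, 3): 7 + (-1) + 8 + 4 = 18
σ = (0, 1, 3, 2): 7 + (-1) + 3 + 26 = 35
σ = (0, 2, 1, 3): 7 + 20 + 7 + 4 = 38
σ = (0, 2, 3, 1): 7 + 20 + 3 + 9 = 39
σ = (0, 3, 1, 2): 7 + 0 + 7 + 26 = 40
σ = (0, 3, 2, 1): 7 + 0 + 8 + 9 = 24
σ = (1, 0, 2, 3): (-9) + 0 + 8 + 4 = 3
σ = (1, 0, 3, 2): (-9) + 0 + 3 + 26 = 20
σ = (1, 2, 0, 3): (-9) + 20 + 9 + 4 = 24
σ = (1, 2, 3, 0): (-9) + 20 + 3 + 19 = 33
σ = (1, 3, 0, 2): (-9) + 0 + 9 + 26 = 26
σ = (1, 3, 2, 0): (-9) + 0 + 8 + 19 = 18
σ = (2, 0, 1, 3): 5 + 0 + 7 + 4 = 16
σ = (2, 0, 3, 1): 5 + 0 + 3 + 9 = 17
σ = (2, 1, 0, 3): 5 + (-1) + 9 + 4 = 17
σ = (2, 1, 3, 0): 5 + (-1) + 3 + 19 = 26
σ = (2, 3, 0, 1): 5 + 0 + 9 + 9 = 23
σ = (2, 3, 1, 0): 5 + 0 + 7 + 19 = 31
σ = (3, 0, 1, 2): 8 + 0 + 7 + 26 = 41
σ = (3, 0, 2, 1): 8 + 0 + 8 + 9 = 25
σ = (3, 1, 0, 2): 8 + (-1) + 9 + 26 = 42
σ = (3, 1, 2, 0): 8 + (-1) + 8 + 19 = 34
σ = (3, 2, 0, 1): 8 + 20 + 9 + 9 = 46
σ = (3, 2, 1, 0): 8 + 20 + 7 + 19 = 54
Optimal value attained by: σ = (1, 0, 2, 3).
Answer: det⊕(M) = 3; verdict: NONSINGULAR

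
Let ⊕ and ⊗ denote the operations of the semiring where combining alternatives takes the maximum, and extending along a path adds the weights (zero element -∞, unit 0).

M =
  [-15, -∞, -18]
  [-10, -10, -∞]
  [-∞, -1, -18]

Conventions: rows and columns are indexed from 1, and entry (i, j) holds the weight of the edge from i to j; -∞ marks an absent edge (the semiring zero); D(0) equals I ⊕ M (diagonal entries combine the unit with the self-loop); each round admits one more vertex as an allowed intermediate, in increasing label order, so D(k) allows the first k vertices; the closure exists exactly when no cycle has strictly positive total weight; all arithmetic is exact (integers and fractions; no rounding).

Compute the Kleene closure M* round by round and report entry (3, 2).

D(0):
  [0, -∞, -18]
  [-10, 0, -∞]
  [-∞, -1, 0]
D(1):
  [0, -∞, -18]
  [-10, 0, -28]
  [-∞, -1, 0]
D(2):
  [0, -∞, -18]
  [-10, 0, -28]
  [-11, -1, 0]
D(3):
  [0, -19, -18]
  [-10, 0, -28]
  [-11, -1, 0]
Answer: M*[3][2] = -1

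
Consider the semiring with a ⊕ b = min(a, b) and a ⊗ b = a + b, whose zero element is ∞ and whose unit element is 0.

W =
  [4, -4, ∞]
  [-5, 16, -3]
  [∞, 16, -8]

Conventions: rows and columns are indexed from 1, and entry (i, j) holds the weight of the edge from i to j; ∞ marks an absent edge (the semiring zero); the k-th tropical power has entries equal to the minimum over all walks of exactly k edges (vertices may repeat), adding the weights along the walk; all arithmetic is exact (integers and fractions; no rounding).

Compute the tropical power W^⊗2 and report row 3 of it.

W^⊗2:
  [-9, 0, -7]
  [-1, -9, -11]
  [11, 8, -16]
Answer: row 3 of W^⊗2 = [11, 8, -16]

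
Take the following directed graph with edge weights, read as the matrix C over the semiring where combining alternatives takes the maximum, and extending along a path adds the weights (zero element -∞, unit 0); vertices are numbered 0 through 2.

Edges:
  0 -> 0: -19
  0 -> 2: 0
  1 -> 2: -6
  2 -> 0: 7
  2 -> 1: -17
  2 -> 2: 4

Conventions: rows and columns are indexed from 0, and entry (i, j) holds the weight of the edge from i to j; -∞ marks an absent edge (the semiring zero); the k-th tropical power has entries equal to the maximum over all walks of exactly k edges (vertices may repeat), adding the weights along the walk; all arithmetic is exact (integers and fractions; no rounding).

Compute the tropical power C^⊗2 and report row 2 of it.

C^⊗2:
  [7, -17, 4]
  [1, -23, -2]
  [11, -13, 8]
Answer: row 2 of C^⊗2 = [11, -13, 8]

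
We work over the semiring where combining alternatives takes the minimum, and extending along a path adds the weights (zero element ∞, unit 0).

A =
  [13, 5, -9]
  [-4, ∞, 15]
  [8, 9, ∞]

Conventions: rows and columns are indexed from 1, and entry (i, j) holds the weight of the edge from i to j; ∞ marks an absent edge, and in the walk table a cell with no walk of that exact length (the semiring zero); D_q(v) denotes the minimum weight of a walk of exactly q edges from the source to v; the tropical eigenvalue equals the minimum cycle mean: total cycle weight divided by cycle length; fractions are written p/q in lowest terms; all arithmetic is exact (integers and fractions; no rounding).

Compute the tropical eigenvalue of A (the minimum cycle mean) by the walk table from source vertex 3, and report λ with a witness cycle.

q=0: [∞, ∞, 0]
q=1: [8, 9, ∞]
q=2: [5, 13, -1]
q=3: [7, 8, -4]
Optimal cycle mean attained by: cycle 1->3->2->1, total (-9) + 9 + (-4), length 3.
Answer: λ = -4/3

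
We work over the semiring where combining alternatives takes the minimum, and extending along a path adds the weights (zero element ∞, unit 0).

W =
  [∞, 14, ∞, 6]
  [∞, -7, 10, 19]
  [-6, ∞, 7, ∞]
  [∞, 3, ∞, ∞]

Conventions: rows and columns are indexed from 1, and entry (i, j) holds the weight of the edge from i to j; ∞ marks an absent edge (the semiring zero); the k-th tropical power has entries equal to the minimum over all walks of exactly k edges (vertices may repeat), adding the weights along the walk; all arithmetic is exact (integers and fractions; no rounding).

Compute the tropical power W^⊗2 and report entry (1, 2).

W^⊗2:
  [∞, 7, 24, 33]
  [4, -14, 3, 12]
  [1, 8, 14, 0]
  [∞, -4, 13, 22]
Key observation: the optimum is the walk 1->2->2, with weight 14 + (-7) = 7.
Optimal value attained by: walk 1->2->2.
Answer: (W^⊗2)[1][2] = 7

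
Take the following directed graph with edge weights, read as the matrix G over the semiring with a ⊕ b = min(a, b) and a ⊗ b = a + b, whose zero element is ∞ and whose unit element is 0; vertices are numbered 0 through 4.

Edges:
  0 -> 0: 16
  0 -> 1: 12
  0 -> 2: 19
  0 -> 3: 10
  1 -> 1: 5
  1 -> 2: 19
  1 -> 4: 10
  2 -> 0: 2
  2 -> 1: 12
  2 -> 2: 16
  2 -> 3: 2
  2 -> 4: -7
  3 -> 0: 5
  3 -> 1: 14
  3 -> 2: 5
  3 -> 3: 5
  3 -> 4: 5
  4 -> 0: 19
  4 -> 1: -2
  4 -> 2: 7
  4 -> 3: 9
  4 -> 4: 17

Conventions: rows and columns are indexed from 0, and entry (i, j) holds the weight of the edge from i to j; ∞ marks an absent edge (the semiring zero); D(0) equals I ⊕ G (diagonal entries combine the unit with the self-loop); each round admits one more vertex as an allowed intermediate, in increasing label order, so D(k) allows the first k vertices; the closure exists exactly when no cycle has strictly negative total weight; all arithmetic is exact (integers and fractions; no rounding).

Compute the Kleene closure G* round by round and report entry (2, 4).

D(0):
  [0, 12, 19, 10, ∞]
  [∞, 0, 19, ∞, 10]
  [2, 12, 0, 2, -7]
  [5, 14, 5, 0, 5]
  [19, -2, 7, 9, 0]
D(1):
  [0, 12, 19, 10, ∞]
  [∞, 0, 19, ∞, 10]
  [2, 12, 0, 2, -7]
  [5, 14, 5, 0, 5]
  [19, -2, 7, 9, 0]
D(2):
  [0, 12, 19, 10, 22]
  [∞, 0, 19, ∞, 10]
  [2, 12, 0, 2, -7]
  [5, 14, 5, 0, 5]
  [19, -2, 7, 9, 0]
D(3):
  [0, 12, 19, 10, 12]
  [21, 0, 19, 21, 10]
  [2, 12, 0, 2, -7]
  [5, 14, 5, 0, -2]
  [9, -2, 7, 9, 0]
D(4):
  [0, 12, 15, 10, 8]
  [21, 0, 19, 21, 10]
  [2, 12, 0, 2, -7]
  [5, 14, 5, 0, -2]
  [9, -2, 7, 9, 0]
D(5):
  [0, 6, 15, 10, 8]
  [19, 0, 17, 19, 10]
  [2, -9, 0, 2, -7]
  [5, -4, 5, 0, -2]
  [9, -2, 7, 9, 0]
Answer: G*[2][4] = -7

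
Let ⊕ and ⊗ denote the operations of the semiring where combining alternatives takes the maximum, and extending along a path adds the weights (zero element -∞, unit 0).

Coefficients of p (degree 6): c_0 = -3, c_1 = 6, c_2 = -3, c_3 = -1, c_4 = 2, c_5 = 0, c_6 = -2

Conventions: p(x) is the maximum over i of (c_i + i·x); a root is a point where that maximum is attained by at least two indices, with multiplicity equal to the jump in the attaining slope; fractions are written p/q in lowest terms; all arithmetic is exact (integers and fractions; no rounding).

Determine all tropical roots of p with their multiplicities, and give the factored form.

hull edge (i=0, c=-3) to (i=1, c=6): slope 9, span 1
hull edge (i=1, c=6) to (i=4, c=2): slope -4/3, span 3
hull edge (i=4, c=2) to (i=6, c=-2): slope -2, span 2
Factored form: p(x) = -2 ⊗ (x ⊕ (-9)) ⊗ (x ⊕ 4/3) ⊗ (x ⊕ 4/3) ⊗ (x ⊕ 4/3) ⊗ (x ⊕ 2) ⊗ (x ⊕ 2)
Answer: roots = -9 (mult 1), 4/3 (mult 3), 2 (mult 2)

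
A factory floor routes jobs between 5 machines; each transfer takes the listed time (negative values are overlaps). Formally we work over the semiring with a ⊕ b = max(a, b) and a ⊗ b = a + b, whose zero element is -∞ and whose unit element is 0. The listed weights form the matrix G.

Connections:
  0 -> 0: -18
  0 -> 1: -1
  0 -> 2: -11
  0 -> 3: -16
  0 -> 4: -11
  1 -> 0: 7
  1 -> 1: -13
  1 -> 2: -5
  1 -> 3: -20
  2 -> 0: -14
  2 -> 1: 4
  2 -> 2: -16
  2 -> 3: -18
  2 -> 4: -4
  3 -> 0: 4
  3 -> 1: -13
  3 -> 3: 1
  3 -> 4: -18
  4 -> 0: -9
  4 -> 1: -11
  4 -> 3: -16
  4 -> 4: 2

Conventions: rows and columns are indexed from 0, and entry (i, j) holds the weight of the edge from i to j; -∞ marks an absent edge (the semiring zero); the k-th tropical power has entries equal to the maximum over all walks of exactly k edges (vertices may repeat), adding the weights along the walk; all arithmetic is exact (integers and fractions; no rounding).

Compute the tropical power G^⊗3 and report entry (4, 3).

G^⊗2:
  [6, -7, -6, -15, -9]
  [-6, 6, -4, -9, -4]
  [11, -9, -1, -16, -2]
  [5, 3, -7, 2, -7]
  [-4, -9, -16, -14, 4]
G^⊗3:
  [0, 5, -5, -10, -5]
  [13, 0, 1, -8, -2]
  [-2, 10, 0, -5, 0]
  [10, 4, -2, 3, -5]
  [-2, -5, -14, -12, 6]
Key observation: the optimum is the walk 4->4->4->3, with weight 2 + 2 + (-16) = -12.
Optimal value attained by: walk 4->4->4->3.
Answer: (G^⊗3)[4][3] = -12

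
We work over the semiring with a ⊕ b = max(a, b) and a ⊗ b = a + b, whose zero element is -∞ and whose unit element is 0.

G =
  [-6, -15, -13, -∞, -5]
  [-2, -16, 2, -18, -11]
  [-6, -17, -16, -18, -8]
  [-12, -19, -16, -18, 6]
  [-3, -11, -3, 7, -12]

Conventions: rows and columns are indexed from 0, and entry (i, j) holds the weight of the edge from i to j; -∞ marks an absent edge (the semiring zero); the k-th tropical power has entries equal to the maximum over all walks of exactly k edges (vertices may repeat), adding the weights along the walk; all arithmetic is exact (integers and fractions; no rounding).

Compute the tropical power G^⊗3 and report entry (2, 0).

G^⊗2:
  [-8, -16, -8, 2, -11]
  [-4, -15, -14, -4, -6]
  [-11, -19, -11, -1, -11]
  [3, -5, 3, 13, -6]
  [-5, -12, -9, -5, 13]
G^⊗3:
  [-10, -17, -14, -4, 8]
  [-9, -17, -9, 1, 2]
  [-13, -20, -14, -4, 5]
  [1, -6, -3, 1, 19]
  [10, 2, 10, 20, 1]
Key observation: the optimum is the walk 2->4->3->0, with weight (-8) + 7 + (-12) = -13.
Optimal value attained by: walk 2->4->3->0.
Answer: (G^⊗3)[2][0] = -13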